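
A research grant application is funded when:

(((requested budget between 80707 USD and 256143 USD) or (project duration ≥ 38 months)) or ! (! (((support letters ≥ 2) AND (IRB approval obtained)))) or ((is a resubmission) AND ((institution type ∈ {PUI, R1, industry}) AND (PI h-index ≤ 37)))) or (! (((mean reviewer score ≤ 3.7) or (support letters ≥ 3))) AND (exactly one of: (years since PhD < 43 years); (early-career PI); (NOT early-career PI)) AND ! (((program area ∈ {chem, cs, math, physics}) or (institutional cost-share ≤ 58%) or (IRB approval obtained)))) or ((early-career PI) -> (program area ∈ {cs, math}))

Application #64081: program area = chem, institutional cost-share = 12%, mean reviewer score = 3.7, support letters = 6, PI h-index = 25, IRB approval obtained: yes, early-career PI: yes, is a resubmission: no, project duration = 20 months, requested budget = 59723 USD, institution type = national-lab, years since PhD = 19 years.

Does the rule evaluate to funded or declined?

Atomic conditions:
  requested budget between 80707 USD and 256143 USD: 59723 in [80707, 256143] is false
  project duration ≥ 38 months: 20 ≥ 38 is false
  support letters ≥ 2: 6 ≥ 2 is true
  IRB approval obtained: yes → true
  is a resubmission: no → false
  institution type ∈ {PUI, R1, industry}: national-lab is not in the set → false
  PI h-index ≤ 37: 25 ≤ 37 is true
  mean reviewer score ≤ 3.7: 3.7 ≤ 3.7 is true
  support letters ≥ 3: 6 ≥ 3 is true
  years since PhD < 43 years: 19 < 43 is true
  early-career PI: yes → true
  NOT early-career PI: yes → false
  program area ∈ {chem, cs, math, physics}: chem is in the set → true
  institutional cost-share ≤ 58%: 12 ≤ 58 is true
  program area ∈ {cs, math}: chem is not in the set → false
Combine:
[1.1] false OR false = false
[1.2.1.1] true AND true = true
[1.2.1] NOT true = false
[1.2] NOT false = true
[1.3.2] false AND true = false
[1.3] false AND false = false
[1] false OR true OR false = true
[2.1.1] true OR true = true
[2.1] NOT true = false
[2.2] exactly-one(true, true, false) = false
[2.3.1] true OR true OR true = true
[2.3] NOT true = false
[2] false AND false AND false = false
[3] true → false = false
[root] true OR false OR false = true
Overall: true → funded

Funded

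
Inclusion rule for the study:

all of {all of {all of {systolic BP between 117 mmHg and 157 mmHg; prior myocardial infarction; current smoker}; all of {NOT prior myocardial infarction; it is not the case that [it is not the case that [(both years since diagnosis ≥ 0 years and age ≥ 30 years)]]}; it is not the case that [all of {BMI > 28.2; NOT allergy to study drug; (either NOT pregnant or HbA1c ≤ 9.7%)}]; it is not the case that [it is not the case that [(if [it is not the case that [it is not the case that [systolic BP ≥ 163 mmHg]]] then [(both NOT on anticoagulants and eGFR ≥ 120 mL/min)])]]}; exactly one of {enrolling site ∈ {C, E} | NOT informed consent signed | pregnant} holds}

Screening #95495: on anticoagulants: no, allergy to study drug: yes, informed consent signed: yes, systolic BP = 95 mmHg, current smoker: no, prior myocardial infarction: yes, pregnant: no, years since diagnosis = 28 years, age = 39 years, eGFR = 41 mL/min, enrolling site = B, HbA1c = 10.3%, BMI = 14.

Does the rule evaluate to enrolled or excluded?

Excluded

Atomic conditions:
  systolic BP between 117 mmHg and 157 mmHg: 95 in [117, 157] is false
  prior myocardial infarction: yes → true
  current smoker: no → false
  NOT prior myocardial infarction: yes → false
  years since diagnosis ≥ 0 years: 28 ≥ 0 is true
  age ≥ 30 years: 39 ≥ 30 is true
  BMI > 28.2: 14 > 28.2 is false
  NOT allergy to study drug: yes → false
  NOT pregnant: no → true
  HbA1c ≤ 9.7%: 10.3 ≤ 9.7 is false
  systolic BP ≥ 163 mmHg: 95 ≥ 163 is false
  NOT on anticoagulants: no → true
  eGFR ≥ 120 mL/min: 41 ≥ 120 is false
  enrolling site ∈ {C, E}: B is not in the set → false
  NOT informed consent signed: yes → false
  pregnant: no → false
Combine:
[1.1] false AND true AND false = false
[1.2.2.1.1] true AND true = true
[1.2.2.1] NOT true = false
[1.2.2] NOT false = true
[1.2] false AND true = false
[1.3.1.3] true OR false = true
[1.3.1] false AND false AND true = false
[1.3] NOT false = true
[1.4.1.1.1.1] NOT false = true
[1.4.1.1.1] NOT true = false
[1.4.1.1.2] true AND false = false
[1.4.1.1] false → false (antecedent false ⇒ implication holds) = true
[1.4.1] NOT true = false
[1.4] NOT false = true
[1] false AND false AND true AND true = false
[2] exactly-one(false, false, false) = false
[root] false AND false = false
Overall: false → excluded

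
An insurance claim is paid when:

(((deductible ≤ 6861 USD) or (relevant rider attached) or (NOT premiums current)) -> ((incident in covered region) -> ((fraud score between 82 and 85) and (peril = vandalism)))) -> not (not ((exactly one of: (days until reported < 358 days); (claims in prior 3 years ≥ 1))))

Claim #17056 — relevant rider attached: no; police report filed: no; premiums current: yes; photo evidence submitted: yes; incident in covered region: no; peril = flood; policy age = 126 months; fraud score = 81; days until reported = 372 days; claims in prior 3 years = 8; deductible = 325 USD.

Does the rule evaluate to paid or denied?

Paid

Atomic conditions:
  deductible ≤ 6861 USD: 325 ≤ 6861 is true
  relevant rider attached: no → false
  NOT premiums current: yes → false
  incident in covered region: no → false
  fraud score between 82 and 85: 81 in [82, 85] is false
  peril = vandalism: flood == vandalism is false
  days until reported < 358 days: 372 < 358 is false
  claims in prior 3 years ≥ 1: 8 ≥ 1 is true
Combine:
[1.1] true OR false OR false = true
[1.2.2] false AND false = false
[1.2] false → false (antecedent false ⇒ implication holds) = true
[1] true → true = true
[2.1.1] exactly-one(false, true) = true
[2.1] NOT true = false
[2] NOT false = true
[root] true → true = true
Overall: true → paid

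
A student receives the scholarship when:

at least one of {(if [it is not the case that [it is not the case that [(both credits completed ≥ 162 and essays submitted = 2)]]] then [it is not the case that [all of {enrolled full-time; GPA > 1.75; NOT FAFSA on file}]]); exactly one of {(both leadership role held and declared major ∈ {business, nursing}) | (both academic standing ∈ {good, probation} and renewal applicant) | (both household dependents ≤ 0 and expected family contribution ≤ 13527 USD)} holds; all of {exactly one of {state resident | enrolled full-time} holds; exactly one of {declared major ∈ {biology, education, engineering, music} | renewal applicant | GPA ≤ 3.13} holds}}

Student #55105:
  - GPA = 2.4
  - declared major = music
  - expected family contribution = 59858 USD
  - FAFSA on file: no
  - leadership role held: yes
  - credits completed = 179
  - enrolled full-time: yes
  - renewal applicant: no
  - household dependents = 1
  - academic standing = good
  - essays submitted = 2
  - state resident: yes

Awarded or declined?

Atomic conditions:
  credits completed ≥ 162: 179 ≥ 162 is true
  essays submitted = 2: 2 == 2 is true
  enrolled full-time: yes → true
  GPA > 1.75: 2.4 > 1.75 is true
  NOT FAFSA on file: no → true
  leadership role held: yes → true
  declared major ∈ {business, nursing}: music is not in the set → false
  academic standing ∈ {good, probation}: good is in the set → true
  renewal applicant: no → false
  household dependents ≤ 0: 1 ≤ 0 is false
  expected family contribution ≤ 13527 USD: 59858 ≤ 13527 is false
  state resident: yes → true
  declared major ∈ {biology, education, engineering, music}: music is in the set → true
  GPA ≤ 3.13: 2.4 ≤ 3.13 is true
Combine:
[1.1.1.1] true AND true = true
[1.1.1] NOT true = false
[1.1] NOT false = true
[1.2.1] true AND true AND true = true
[1.2] NOT true = false
[1] true → false = false
[2.1] true AND false = false
[2.2] true AND false = false
[2.3] false AND false = false
[2] exactly-one(false, false, false) = false
[3.1] exactly-one(true, true) = false
[3.2] exactly-one(true, false, true) = false
[3] false AND false = false
[root] false OR false OR false = false
Overall: false → declined

Declined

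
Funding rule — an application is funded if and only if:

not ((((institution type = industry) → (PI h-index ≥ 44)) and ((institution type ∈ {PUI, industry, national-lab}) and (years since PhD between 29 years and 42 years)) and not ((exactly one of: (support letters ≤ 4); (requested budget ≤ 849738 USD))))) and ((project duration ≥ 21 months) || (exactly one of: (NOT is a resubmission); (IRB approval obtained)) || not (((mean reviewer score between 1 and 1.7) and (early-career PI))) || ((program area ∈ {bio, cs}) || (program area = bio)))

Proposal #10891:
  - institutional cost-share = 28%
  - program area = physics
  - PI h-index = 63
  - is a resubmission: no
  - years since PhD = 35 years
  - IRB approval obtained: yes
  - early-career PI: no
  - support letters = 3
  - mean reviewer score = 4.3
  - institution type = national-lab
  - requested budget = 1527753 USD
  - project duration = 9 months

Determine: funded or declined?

Funded

Atomic conditions:
  institution type = industry: national-lab == industry is false
  PI h-index ≥ 44: 63 ≥ 44 is true
  institution type ∈ {PUI, industry, national-lab}: national-lab is in the set → true
  years since PhD between 29 years and 42 years: 35 in [29, 42] is true
  support letters ≤ 4: 3 ≤ 4 is true
  requested budget ≤ 849738 USD: 1527753 ≤ 849738 is false
  project duration ≥ 21 months: 9 ≥ 21 is false
  NOT is a resubmission: no → true
  IRB approval obtained: yes → true
  mean reviewer score between 1 and 1.7: 4.3 in [1, 1.7] is false
  early-career PI: no → false
  program area ∈ {bio, cs}: physics is not in the set → false
  program area = bio: physics == bio is false
Combine:
[1.1.1] false → true (antecedent false ⇒ implication holds) = true
[1.1.2] true AND true = true
[1.1.3.1] exactly-one(true, false) = true
[1.1.3] NOT true = false
[1.1] true AND true AND false = false
[1] NOT false = true
[2.2] exactly-one(true, true) = false
[2.3.1] false AND false = false
[2.3] NOT false = true
[2.4] false OR false = false
[2] false OR false OR true OR false = true
[root] true AND true = true
Overall: true → funded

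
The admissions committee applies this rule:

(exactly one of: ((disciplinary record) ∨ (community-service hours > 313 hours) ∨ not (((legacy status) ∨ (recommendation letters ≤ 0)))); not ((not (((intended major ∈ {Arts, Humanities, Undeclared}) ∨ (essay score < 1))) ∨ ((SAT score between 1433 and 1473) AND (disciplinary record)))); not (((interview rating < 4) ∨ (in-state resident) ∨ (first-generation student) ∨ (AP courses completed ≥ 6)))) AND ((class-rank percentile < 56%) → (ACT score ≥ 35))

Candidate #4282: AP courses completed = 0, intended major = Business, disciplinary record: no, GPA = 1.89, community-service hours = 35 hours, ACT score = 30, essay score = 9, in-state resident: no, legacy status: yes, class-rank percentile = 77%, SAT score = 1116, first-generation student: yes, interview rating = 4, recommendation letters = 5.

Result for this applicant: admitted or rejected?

Atomic conditions:
  disciplinary record: no → false
  community-service hours > 313 hours: 35 > 313 is false
  legacy status: yes → true
  recommendation letters ≤ 0: 5 ≤ 0 is false
  intended major ∈ {Arts, Humanities, Undeclared}: Business is not in the set → false
  essay score < 1: 9 < 1 is false
  SAT score between 1433 and 1473: 1116 in [1433, 1473] is false
  interview rating < 4: 4 < 4 is false
  in-state resident: no → false
  first-generation student: yes → true
  AP courses completed ≥ 6: 0 ≥ 6 is false
  class-rank percentile < 56%: 77 < 56 is false
  ACT score ≥ 35: 30 ≥ 35 is false
Combine:
[1.1.3.1] true OR false = true
[1.1.3] NOT true = false
[1.1] false OR false OR false = false
[1.2.1.1.1] false OR false = false
[1.2.1.1] NOT false = true
[1.2.1.2] false AND false = false
[1.2.1] true OR false = true
[1.2] NOT true = false
[1.3.1] false OR false OR true OR false = true
[1.3] NOT true = false
[1] exactly-one(false, false, false) = false
[2] false → false (antecedent false ⇒ implication holds) = true
[root] false AND true = false
Overall: false → rejected

Rejected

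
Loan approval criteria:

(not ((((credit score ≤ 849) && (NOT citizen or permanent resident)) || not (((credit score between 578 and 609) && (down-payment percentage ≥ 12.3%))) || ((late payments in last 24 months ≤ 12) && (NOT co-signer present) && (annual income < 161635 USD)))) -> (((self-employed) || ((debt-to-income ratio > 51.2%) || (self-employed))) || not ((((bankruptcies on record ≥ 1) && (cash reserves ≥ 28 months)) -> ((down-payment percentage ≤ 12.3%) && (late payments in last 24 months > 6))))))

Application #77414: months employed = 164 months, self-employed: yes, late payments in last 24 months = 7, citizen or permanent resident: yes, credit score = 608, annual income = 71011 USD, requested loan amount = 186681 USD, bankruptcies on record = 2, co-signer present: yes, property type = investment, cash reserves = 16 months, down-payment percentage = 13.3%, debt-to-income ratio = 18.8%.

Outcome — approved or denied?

Atomic conditions:
  credit score ≤ 849: 608 ≤ 849 is true
  NOT citizen or permanent resident: yes → false
  credit score between 578 and 609: 608 in [578, 609] is true
  down-payment percentage ≥ 12.3%: 13.3 ≥ 12.3 is true
  late payments in last 24 months ≤ 12: 7 ≤ 12 is true
  NOT co-signer present: yes → false
  annual income < 161635 USD: 71011 < 161635 is true
  self-employed: yes → true
  debt-to-income ratio > 51.2%: 18.8 > 51.2 is false
  bankruptcies on record ≥ 1: 2 ≥ 1 is true
  cash reserves ≥ 28 months: 16 ≥ 28 is false
  down-payment percentage ≤ 12.3%: 13.3 ≤ 12.3 is false
  late payments in last 24 months > 6: 7 > 6 is true
Combine:
[1.1.1] true AND false = false
[1.1.2.1] true AND true = true
[1.1.2] NOT true = false
[1.1.3] true AND false AND true = false
[1.1] false OR false OR false = false
[1] NOT false = true
[2.1.2] false OR true = true
[2.1] true OR true = true
[2.2.1.1] true AND false = false
[2.2.1.2] false AND true = false
[2.2.1] false → false (antecedent false ⇒ implication holds) = true
[2.2] NOT true = false
[2] true OR false = true
[root] true → true = true
Overall: true → approved

Approved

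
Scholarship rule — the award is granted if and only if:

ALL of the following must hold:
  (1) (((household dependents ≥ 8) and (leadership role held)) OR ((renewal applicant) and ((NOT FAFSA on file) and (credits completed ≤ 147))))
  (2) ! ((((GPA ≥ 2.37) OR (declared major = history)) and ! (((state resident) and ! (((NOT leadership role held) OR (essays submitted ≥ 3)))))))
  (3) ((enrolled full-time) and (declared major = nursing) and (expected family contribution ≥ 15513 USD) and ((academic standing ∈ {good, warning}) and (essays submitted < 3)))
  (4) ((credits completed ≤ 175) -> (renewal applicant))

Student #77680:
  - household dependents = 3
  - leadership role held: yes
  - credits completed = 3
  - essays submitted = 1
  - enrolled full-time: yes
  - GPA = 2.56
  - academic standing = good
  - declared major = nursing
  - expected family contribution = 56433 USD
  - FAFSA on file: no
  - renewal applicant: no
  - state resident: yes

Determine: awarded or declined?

Declined

Atomic conditions:
  household dependents ≥ 8: 3 ≥ 8 is false
  leadership role held: yes → true
  renewal applicant: no → false
  NOT FAFSA on file: no → true
  credits completed ≤ 147: 3 ≤ 147 is true
  GPA ≥ 2.37: 2.56 ≥ 2.37 is true
  declared major = history: nursing == history is false
  state resident: yes → true
  NOT leadership role held: yes → false
  essays submitted ≥ 3: 1 ≥ 3 is false
  enrolled full-time: yes → true
  declared major = nursing: nursing == nursing is true
  expected family contribution ≥ 15513 USD: 56433 ≥ 15513 is true
  academic standing ∈ {good, warning}: good is in the set → true
  essays submitted < 3: 1 < 3 is true
  credits completed ≤ 175: 3 ≤ 175 is true
Combine:
[1.1] false AND true = false
[1.2.2] true AND true = true
[1.2] false AND true = false
[1] false OR false = false
[2.1.1] true OR false = true
[2.1.2.1.2.1] false OR false = false
[2.1.2.1.2] NOT false = true
[2.1.2.1] true AND true = true
[2.1.2] NOT true = false
[2.1] true AND false = false
[2] NOT false = true
[3.4] true AND true = true
[3] true AND true AND true AND true = true
[4] true → false = false
[root] false AND true AND true AND false = false
Overall: false → declined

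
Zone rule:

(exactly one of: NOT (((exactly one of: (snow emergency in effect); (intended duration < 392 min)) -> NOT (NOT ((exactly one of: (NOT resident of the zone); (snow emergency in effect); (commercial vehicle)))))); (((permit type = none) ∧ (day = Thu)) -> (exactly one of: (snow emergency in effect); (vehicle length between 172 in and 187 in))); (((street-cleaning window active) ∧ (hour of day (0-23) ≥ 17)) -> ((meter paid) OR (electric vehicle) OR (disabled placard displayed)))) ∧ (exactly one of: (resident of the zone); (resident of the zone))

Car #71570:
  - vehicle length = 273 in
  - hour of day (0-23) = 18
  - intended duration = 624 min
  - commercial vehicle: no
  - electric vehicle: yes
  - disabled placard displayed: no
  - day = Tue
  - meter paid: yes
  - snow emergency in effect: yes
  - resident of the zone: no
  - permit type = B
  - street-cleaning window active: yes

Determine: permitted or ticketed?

Ticketed

Atomic conditions:
  snow emergency in effect: yes → true
  intended duration < 392 min: 624 < 392 is false
  NOT resident of the zone: no → true
  commercial vehicle: no → false
  permit type = none: B == none is false
  day = Thu: Tue == Thu is false
  vehicle length between 172 in and 187 in: 273 in [172, 187] is false
  street-cleaning window active: yes → true
  hour of day (0-23) ≥ 17: 18 ≥ 17 is true
  meter paid: yes → true
  electric vehicle: yes → true
  disabled placard displayed: no → false
  resident of the zone: no → false
Combine:
[1.1.1.1] exactly-one(true, false) = true
[1.1.1.2.1.1] exactly-one(true, true, false) = false
[1.1.1.2.1] NOT false = true
[1.1.1.2] NOT true = false
[1.1.1] true → false = false
[1.1] NOT false = true
[1.2.1] false AND false = false
[1.2.2] exactly-one(true, false) = true
[1.2] false → true (antecedent false ⇒ implication holds) = true
[1.3.1] true AND true = true
[1.3.2] true OR true OR false = true
[1.3] true → true = true
[1] exactly-one(true, true, true) = false
[2] exactly-one(false, false) = false
[root] false AND false = false
Overall: false → ticketed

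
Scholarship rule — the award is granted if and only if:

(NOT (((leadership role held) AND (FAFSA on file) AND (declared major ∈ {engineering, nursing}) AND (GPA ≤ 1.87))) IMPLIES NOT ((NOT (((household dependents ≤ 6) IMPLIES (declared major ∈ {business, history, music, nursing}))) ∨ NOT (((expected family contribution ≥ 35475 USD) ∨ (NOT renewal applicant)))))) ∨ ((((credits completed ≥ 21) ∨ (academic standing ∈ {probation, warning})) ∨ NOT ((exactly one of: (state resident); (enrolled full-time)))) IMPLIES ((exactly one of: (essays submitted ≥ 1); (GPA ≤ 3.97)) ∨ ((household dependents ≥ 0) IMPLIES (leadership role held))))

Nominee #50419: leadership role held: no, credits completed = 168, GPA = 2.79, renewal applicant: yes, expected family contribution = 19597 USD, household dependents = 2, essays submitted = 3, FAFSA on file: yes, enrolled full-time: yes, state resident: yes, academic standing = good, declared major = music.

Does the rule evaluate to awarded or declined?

Atomic conditions:
  leadership role held: no → false
  FAFSA on file: yes → true
  declared major ∈ {engineering, nursing}: music is not in the set → false
  GPA ≤ 1.87: 2.79 ≤ 1.87 is false
  household dependents ≤ 6: 2 ≤ 6 is true
  declared major ∈ {business, history, music, nursing}: music is in the set → true
  expected family contribution ≥ 35475 USD: 19597 ≥ 35475 is false
  NOT renewal applicant: yes → false
  credits completed ≥ 21: 168 ≥ 21 is true
  academic standing ∈ {probation, warning}: good is not in the set → false
  state resident: yes → true
  enrolled full-time: yes → true
  essays submitted ≥ 1: 3 ≥ 1 is true
  GPA ≤ 3.97: 2.79 ≤ 3.97 is true
  household dependents ≥ 0: 2 ≥ 0 is true
Combine:
[1.1.1] false AND true AND false AND false = false
[1.1] NOT false = true
[1.2.1.1.1] true → true = true
[1.2.1.1] NOT true = false
[1.2.1.2.1] false OR false = false
[1.2.1.2] NOT false = true
[1.2.1] false OR true = true
[1.2] NOT true = false
[1] true → false = false
[2.1.1] true OR false = true
[2.1.2.1] exactly-one(true, true) = false
[2.1.2] NOT false = true
[2.1] true OR true = true
[2.2.1] exactly-one(true, true) = false
[2.2.2] true → false = false
[2.2] false OR false = false
[2] true → false = false
[root] false OR false = false
Overall: false → declined

Declined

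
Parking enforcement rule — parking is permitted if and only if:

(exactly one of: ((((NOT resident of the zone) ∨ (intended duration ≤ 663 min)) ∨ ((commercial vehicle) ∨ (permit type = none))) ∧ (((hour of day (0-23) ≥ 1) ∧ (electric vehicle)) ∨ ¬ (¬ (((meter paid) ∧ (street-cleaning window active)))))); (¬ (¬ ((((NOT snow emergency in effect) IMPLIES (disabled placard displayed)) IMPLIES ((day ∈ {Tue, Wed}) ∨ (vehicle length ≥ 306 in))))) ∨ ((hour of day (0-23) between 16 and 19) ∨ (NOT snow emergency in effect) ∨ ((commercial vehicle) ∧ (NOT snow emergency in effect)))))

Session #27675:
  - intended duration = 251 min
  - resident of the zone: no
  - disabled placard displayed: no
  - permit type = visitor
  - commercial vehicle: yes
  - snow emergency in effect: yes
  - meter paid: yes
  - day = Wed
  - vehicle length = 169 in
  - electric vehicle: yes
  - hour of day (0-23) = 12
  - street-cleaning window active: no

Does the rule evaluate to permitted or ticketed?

Ticketed

Atomic conditions:
  NOT resident of the zone: no → true
  intended duration ≤ 663 min: 251 ≤ 663 is true
  commercial vehicle: yes → true
  permit type = none: visitor == none is false
  hour of day (0-23) ≥ 1: 12 ≥ 1 is true
  electric vehicle: yes → true
  meter paid: yes → true
  street-cleaning window active: no → false
  NOT snow emergency in effect: yes → false
  disabled placard displayed: no → false
  day ∈ {Tue, Wed}: Wed is in the set → true
  vehicle length ≥ 306 in: 169 ≥ 306 is false
  hour of day (0-23) between 16 and 19: 12 in [16, 19] is false
Combine:
[1.1.1] true OR true = true
[1.1.2] true OR false = true
[1.1] true OR true = true
[1.2.1] true AND true = true
[1.2.2.1.1] true AND false = false
[1.2.2.1] NOT false = true
[1.2.2] NOT true = false
[1.2] true OR false = true
[1] true AND true = true
[2.1.1.1.1] false → false (antecedent false ⇒ implication holds) = true
[2.1.1.1.2] true OR false = true
[2.1.1.1] true → true = true
[2.1.1] NOT true = false
[2.1] NOT false = true
[2.2.3] true AND false = false
[2.2] false OR false OR false = false
[2] true OR false = true
[root] exactly-one(true, true) = false
Overall: false → ticketed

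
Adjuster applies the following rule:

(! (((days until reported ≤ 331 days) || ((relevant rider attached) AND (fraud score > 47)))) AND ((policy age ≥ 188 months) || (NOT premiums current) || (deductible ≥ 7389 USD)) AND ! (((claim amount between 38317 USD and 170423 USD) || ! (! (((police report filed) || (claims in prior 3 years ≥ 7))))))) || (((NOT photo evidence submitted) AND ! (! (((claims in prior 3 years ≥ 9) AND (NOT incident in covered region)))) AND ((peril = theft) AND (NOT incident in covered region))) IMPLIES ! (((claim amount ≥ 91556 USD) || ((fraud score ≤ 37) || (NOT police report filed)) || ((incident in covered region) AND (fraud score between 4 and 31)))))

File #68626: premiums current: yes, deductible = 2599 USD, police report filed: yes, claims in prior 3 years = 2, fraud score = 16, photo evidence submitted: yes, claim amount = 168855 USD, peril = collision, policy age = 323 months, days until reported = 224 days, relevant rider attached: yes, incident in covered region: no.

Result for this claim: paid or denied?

Paid

Atomic conditions:
  days until reported ≤ 331 days: 224 ≤ 331 is true
  relevant rider attached: yes → true
  fraud score > 47: 16 > 47 is false
  policy age ≥ 188 months: 323 ≥ 188 is true
  NOT premiums current: yes → false
  deductible ≥ 7389 USD: 2599 ≥ 7389 is false
  claim amount between 38317 USD and 170423 USD: 168855 in [38317, 170423] is true
  police report filed: yes → true
  claims in prior 3 years ≥ 7: 2 ≥ 7 is false
  NOT photo evidence submitted: yes → false
  claims in prior 3 years ≥ 9: 2 ≥ 9 is false
  NOT incident in covered region: no → true
  peril = theft: collision == theft is false
  claim amount ≥ 91556 USD: 168855 ≥ 91556 is true
  fraud score ≤ 37: 16 ≤ 37 is true
  NOT police report filed: yes → false
  incident in covered region: no → false
  fraud score between 4 and 31: 16 in [4, 31] is true
Combine:
[1.1.1.2] true AND false = false
[1.1.1] true OR false = true
[1.1] NOT true = false
[1.2] true OR false OR false = true
[1.3.1.2.1.1] true OR false = true
[1.3.1.2.1] NOT true = false
[1.3.1.2] NOT false = true
[1.3.1] true OR true = true
[1.3] NOT true = false
[1] false AND true AND false = false
[2.1.2.1.1] false AND true = false
[2.1.2.1] NOT false = true
[2.1.2] NOT true = false
[2.1.3] false AND true = false
[2.1] false AND false AND false = false
[2.2.1.2] true OR false = true
[2.2.1.3] false AND true = false
[2.2.1] true OR true OR false = true
[2.2] NOT true = false
[2] false → false (antecedent false ⇒ implication holds) = true
[root] false OR true = true
Overall: true → paid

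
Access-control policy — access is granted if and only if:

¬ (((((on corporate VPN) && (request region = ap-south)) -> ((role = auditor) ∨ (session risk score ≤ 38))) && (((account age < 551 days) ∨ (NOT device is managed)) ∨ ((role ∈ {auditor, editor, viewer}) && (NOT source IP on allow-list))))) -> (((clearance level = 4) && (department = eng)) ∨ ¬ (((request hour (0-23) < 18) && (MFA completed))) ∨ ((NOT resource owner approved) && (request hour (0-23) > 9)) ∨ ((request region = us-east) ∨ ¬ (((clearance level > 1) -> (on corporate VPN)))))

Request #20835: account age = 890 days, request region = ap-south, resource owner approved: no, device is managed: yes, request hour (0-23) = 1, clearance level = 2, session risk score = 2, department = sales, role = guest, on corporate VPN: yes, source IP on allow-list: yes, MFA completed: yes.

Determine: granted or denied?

Atomic conditions:
  on corporate VPN: yes → true
  request region = ap-south: ap-south == ap-south is true
  role = auditor: guest == auditor is false
  session risk score ≤ 38: 2 ≤ 38 is true
  account age < 551 days: 890 < 551 is false
  NOT device is managed: yes → false
  role ∈ {auditor, editor, viewer}: guest is not in the set → false
  NOT source IP on allow-list: yes → false
  clearance level = 4: 2 == 4 is false
  department = eng: sales == eng is false
  request hour (0-23) < 18: 1 < 18 is true
  MFA completed: yes → true
  NOT resource owner approved: no → true
  request hour (0-23) > 9: 1 > 9 is false
  request region = us-east: ap-south == us-east is false
  clearance level > 1: 2 > 1 is true
Combine:
[1.1.1.1] true AND true = true
[1.1.1.2] false OR true = true
[1.1.1] true → true = true
[1.1.2.1] false OR false = false
[1.1.2.2] false AND false = false
[1.1.2] false OR false = false
[1.1] true AND false = false
[1] NOT false = true
[2.1] false AND false = false
[2.2.1] true AND true = true
[2.2] NOT true = false
[2.3] true AND false = false
[2.4.2.1] true → true = true
[2.4.2] NOT true = false
[2.4] false OR false = false
[2] false OR false OR false OR false = false
[root] true → false = false
Overall: false → denied

Denied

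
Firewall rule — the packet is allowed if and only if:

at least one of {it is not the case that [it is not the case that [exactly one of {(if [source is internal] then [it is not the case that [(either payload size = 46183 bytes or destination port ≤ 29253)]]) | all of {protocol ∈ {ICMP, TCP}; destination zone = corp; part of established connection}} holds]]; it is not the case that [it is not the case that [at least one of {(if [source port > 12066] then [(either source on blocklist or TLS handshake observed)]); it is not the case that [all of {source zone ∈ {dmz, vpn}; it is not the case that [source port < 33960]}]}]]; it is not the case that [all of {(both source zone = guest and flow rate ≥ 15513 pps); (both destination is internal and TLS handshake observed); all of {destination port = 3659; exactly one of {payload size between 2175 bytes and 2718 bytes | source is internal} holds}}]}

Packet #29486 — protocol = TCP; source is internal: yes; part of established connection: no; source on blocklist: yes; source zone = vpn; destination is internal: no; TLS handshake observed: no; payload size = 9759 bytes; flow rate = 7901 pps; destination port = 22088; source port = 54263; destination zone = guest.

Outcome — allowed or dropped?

Atomic conditions:
  source is internal: yes → true
  payload size = 46183 bytes: 9759 == 46183 is false
  destination port ≤ 29253: 22088 ≤ 29253 is true
  protocol ∈ {ICMP, TCP}: TCP is in the set → true
  destination zone = corp: guest == corp is false
  part of established connection: no → false
  source port > 12066: 54263 > 12066 is true
  source on blocklist: yes → true
  TLS handshake observed: no → false
  source zone ∈ {dmz, vpn}: vpn is in the set → true
  source port < 33960: 54263 < 33960 is false
  source zone = guest: vpn == guest is false
  flow rate ≥ 15513 pps: 7901 ≥ 15513 is false
  destination is internal: no → false
  destination port = 3659: 22088 == 3659 is false
  payload size between 2175 bytes and 2718 bytes: 9759 in [2175, 2718] is false
Combine:
[1.1.1.1.2.1] false OR true = true
[1.1.1.1.2] NOT true = false
[1.1.1.1] true → false = false
[1.1.1.2] true AND false AND false = false
[1.1.1] exactly-one(false, false) = false
[1.1] NOT false = true
[1] NOT true = false
[2.1.1.1.2] true OR false = true
[2.1.1.1] true → true = true
[2.1.1.2.1.2] NOT false = true
[2.1.1.2.1] true AND true = true
[2.1.1.2] NOT true = false
[2.1.1] true OR false = true
[2.1] NOT true = false
[2] NOT false = true
[3.1.1] false AND false = false
[3.1.2] false AND false = false
[3.1.3.2] exactly-one(false, true) = true
[3.1.3] false AND true = false
[3.1] false AND false AND false = false
[3] NOT false = true
[root] false OR true OR true = true
Overall: true → allowed

Allowed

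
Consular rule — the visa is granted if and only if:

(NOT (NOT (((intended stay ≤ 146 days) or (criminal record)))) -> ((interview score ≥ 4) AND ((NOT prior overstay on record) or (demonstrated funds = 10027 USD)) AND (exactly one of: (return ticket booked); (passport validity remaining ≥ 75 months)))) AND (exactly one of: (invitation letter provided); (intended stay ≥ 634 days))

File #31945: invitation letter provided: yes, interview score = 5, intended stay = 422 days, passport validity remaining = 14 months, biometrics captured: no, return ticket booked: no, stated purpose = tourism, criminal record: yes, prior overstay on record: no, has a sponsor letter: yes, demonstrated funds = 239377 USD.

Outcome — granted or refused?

Refused

Atomic conditions:
  intended stay ≤ 146 days: 422 ≤ 146 is false
  criminal record: yes → true
  interview score ≥ 4: 5 ≥ 4 is true
  NOT prior overstay on record: no → true
  demonstrated funds = 10027 USD: 239377 == 10027 is false
  return ticket booked: no → false
  passport validity remaining ≥ 75 months: 14 ≥ 75 is false
  invitation letter provided: yes → true
  intended stay ≥ 634 days: 422 ≥ 634 is false
Combine:
[1.1.1.1] false OR true = true
[1.1.1] NOT true = false
[1.1] NOT false = true
[1.2.2] true OR false = true
[1.2.3] exactly-one(false, false) = false
[1.2] true AND true AND false = false
[1] true → false = false
[2] exactly-one(true, false) = true
[root] false AND true = false
Overall: false → refused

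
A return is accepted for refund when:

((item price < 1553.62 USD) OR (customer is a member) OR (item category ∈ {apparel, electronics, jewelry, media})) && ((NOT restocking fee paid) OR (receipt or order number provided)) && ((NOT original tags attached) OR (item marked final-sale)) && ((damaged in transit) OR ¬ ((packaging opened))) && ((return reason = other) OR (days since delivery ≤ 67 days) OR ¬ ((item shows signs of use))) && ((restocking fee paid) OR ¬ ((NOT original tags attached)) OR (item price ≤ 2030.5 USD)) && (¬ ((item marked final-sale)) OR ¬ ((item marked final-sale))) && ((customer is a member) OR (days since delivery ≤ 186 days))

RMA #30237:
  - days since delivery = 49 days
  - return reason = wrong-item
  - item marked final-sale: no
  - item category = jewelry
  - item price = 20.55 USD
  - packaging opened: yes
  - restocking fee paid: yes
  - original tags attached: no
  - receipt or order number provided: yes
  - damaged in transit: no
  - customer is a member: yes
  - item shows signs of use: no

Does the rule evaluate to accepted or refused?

Refused

Atomic conditions:
  item price < 1553.62 USD: 20.55 < 1553.62 is true
  customer is a member: yes → true
  item category ∈ {apparel, electronics, jewelry, media}: jewelry is in the set → true
  NOT restocking fee paid: yes → false
  receipt or order number provided: yes → true
  NOT original tags attached: no → true
  item marked final-sale: no → false
  damaged in transit: no → false
  packaging opened: yes → true
  return reason = other: wrong-item == other is false
  days since delivery ≤ 67 days: 49 ≤ 67 is true
  item shows signs of use: no → false
  restocking fee paid: yes → true
  item price ≤ 2030.5 USD: 20.55 ≤ 2030.5 is true
  days since delivery ≤ 186 days: 49 ≤ 186 is true
Combine:
[1] true OR true OR true = true
[2] false OR true = true
[3] true OR false = true
[4.2] NOT true = false
[4] false OR false = false
[5.3] NOT false = true
[5] false OR true OR true = true
[6.2] NOT true = false
[6] true OR false OR true = true
[7.1] NOT false = true
[7.2] NOT false = true
[7] true OR true = true
[8] true OR true = true
[root] true AND true AND true AND false AND true AND true AND true AND true = false
Overall: false → refused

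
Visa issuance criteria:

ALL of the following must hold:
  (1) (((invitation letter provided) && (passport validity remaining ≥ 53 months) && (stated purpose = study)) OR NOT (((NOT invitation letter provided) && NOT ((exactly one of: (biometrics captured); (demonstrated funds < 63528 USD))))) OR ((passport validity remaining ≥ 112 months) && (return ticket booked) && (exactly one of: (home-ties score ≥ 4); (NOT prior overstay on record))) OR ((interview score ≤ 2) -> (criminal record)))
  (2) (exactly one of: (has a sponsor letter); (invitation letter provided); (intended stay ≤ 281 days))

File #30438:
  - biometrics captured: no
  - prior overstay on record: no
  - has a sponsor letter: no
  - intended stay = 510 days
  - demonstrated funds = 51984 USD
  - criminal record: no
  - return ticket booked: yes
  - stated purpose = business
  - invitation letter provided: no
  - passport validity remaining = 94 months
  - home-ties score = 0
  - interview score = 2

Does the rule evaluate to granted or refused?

Refused

Atomic conditions:
  invitation letter provided: no → false
  passport validity remaining ≥ 53 months: 94 ≥ 53 is true
  stated purpose = study: business == study is false
  NOT invitation letter provided: no → true
  biometrics captured: no → false
  demonstrated funds < 63528 USD: 51984 < 63528 is true
  passport validity remaining ≥ 112 months: 94 ≥ 112 is false
  return ticket booked: yes → true
  home-ties score ≥ 4: 0 ≥ 4 is false
  NOT prior overstay on record: no → true
  interview score ≤ 2: 2 ≤ 2 is true
  criminal record: no → false
  has a sponsor letter: no → false
  intended stay ≤ 281 days: 510 ≤ 281 is false
Combine:
[1.1] false AND true AND false = false
[1.2.1.2.1] exactly-one(false, true) = true
[1.2.1.2] NOT true = false
[1.2.1] true AND false = false
[1.2] NOT false = true
[1.3.3] exactly-one(false, true) = true
[1.3] false AND true AND true = false
[1.4] true → false = false
[1] false OR true OR false OR false = true
[2] exactly-one(false, false, false) = false
[root] true AND false = false
Overall: false → refused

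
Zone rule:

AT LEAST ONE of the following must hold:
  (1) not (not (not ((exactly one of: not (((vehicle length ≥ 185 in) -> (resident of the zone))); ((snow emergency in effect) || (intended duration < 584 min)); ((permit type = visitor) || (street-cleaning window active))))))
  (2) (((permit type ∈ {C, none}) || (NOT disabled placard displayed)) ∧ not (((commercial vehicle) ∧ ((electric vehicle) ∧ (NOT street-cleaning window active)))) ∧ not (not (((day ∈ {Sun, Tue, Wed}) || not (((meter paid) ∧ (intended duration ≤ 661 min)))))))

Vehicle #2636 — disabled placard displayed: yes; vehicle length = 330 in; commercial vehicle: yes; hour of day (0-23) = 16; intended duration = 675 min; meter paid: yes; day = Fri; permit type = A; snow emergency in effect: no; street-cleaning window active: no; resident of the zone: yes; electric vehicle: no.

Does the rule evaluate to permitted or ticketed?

Atomic conditions:
  vehicle length ≥ 185 in: 330 ≥ 185 is true
  resident of the zone: yes → true
  snow emergency in effect: no → false
  intended duration < 584 min: 675 < 584 is false
  permit type = visitor: A == visitor is false
  street-cleaning window active: no → false
  permit type ∈ {C, none}: A is not in the set → false
  NOT disabled placard displayed: yes → false
  commercial vehicle: yes → true
  electric vehicle: no → false
  NOT street-cleaning window active: no → true
  day ∈ {Sun, Tue, Wed}: Fri is not in the set → false
  meter paid: yes → true
  intended duration ≤ 661 min: 675 ≤ 661 is false
Combine:
[1.1.1.1.1.1] true → true = true
[1.1.1.1.1] NOT true = false
[1.1.1.1.2] false OR false = false
[1.1.1.1.3] false OR false = false
[1.1.1.1] exactly-one(false, false, false) = false
[1.1.1] NOT false = true
[1.1] NOT true = false
[1] NOT false = true
[2.1] false OR false = false
[2.2.1.2] false AND true = false
[2.2.1] true AND false = false
[2.2] NOT false = true
[2.3.1.1.2.1] true AND false = false
[2.3.1.1.2] NOT false = true
[2.3.1.1] false OR true = true
[2.3.1] NOT true = false
[2.3] NOT false = true
[2] false AND true AND true = false
[root] true OR false = true
Overall: true → permitted

Permitted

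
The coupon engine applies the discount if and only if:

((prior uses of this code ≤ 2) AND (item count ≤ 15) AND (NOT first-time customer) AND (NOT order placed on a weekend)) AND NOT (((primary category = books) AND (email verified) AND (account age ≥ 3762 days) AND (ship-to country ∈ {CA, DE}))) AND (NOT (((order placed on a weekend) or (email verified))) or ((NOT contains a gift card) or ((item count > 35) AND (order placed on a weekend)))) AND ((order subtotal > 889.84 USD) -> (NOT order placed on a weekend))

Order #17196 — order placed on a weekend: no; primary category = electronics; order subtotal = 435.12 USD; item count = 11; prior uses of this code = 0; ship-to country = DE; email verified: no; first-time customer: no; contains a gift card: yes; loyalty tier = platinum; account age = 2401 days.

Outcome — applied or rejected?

Atomic conditions:
  prior uses of this code ≤ 2: 0 ≤ 2 is true
  item count ≤ 15: 11 ≤ 15 is true
  NOT first-time customer: no → true
  NOT order placed on a weekend: no → true
  primary category = books: electronics == books is false
  email verified: no → false
  account age ≥ 3762 days: 2401 ≥ 3762 is false
  ship-to country ∈ {CA, DE}: DE is in the set → true
  order placed on a weekend: no → false
  NOT contains a gift card: yes → false
  item count > 35: 11 > 35 is false
  order subtotal > 889.84 USD: 435.12 > 889.84 is false
Combine:
[1] true AND true AND true AND true = true
[2.1] false AND false AND false AND true = false
[2] NOT false = true
[3.1.1] false OR false = false
[3.1] NOT false = true
[3.2.2] false AND false = false
[3.2] false OR false = false
[3] true OR false = true
[4] false → true (antecedent false ⇒ implication holds) = true
[root] true AND true AND true AND true = true
Overall: true → applied

Applied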